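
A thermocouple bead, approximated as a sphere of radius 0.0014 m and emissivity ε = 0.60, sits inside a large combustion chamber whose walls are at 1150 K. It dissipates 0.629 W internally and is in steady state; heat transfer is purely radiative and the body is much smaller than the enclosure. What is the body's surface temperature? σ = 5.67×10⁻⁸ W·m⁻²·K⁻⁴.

For a small grey body in a large enclosure, net radiated power = εσA(T⁴ − T_w⁴).
Steady state: P = εσA(T⁴ − T_w⁴) with A = 4πr² = 2.463×10⁻⁵ m².
T⁴ = P/(εσA) + T_w⁴ = 0.629/(0.60·5.67×10⁻⁸·2.463×10⁻⁵) + (1150)⁴
    = 7.507×10¹¹ + 1.749×10¹² = 2.500×10¹² K⁴.

T ≈ 1260 K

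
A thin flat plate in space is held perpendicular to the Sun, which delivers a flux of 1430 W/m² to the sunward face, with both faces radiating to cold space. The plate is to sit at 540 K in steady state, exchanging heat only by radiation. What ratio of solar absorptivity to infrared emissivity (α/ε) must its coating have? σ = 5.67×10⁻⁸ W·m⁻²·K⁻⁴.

Balance: αS·A = εσ·2A·T⁴ ⇒ α/ε = 2σT⁴/S.
α/ε = 2·5.67×10⁻⁸·(540)⁴/1430 = 2·5.67×10⁻⁸·8.503×10¹⁰/1430.

α/ε ≈ 6.74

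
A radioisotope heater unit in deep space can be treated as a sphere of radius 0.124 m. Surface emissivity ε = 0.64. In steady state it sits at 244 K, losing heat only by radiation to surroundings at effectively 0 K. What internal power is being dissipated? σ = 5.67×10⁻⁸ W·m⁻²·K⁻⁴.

Steady state: P = εσA T⁴.
A = 4πr² = 0.1932 m²; T⁴ = (244)⁴ = 3.545×10⁹ K⁴.
P = 0.64 × 5.67×10⁻⁸ × 0.1932 × 3.545×10⁹.

P ≈ 24.9 W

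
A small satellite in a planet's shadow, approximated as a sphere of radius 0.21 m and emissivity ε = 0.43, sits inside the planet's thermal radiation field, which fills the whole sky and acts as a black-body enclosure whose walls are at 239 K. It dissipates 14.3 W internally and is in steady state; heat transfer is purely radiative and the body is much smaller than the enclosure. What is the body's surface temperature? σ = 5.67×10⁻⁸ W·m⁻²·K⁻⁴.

For a small grey body in a large enclosure, net radiated power = εσA(T⁴ − T_w⁴).
Steady state: P = εσA(T⁴ − T_w⁴) with A = 4πr² = 0.5542 m².
T⁴ = P/(εσA) + T_w⁴ = 14.3/(0.43·5.67×10⁻⁸·0.5542) + (239)⁴
    = 1.058×10⁹ + 3.263×10⁹ = 4.321×10⁹ K⁴.

T ≈ 256 K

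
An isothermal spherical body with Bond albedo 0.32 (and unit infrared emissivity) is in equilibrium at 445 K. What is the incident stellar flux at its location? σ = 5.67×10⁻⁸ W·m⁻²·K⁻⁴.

(1−a)S·πr² = σ·4πr²·T⁴ ⇒ S = 4σT⁴/(1−a).
S = 4·5.67×10⁻⁸·3.921×10¹⁰/0.680.

S ≈ 13100 W/m²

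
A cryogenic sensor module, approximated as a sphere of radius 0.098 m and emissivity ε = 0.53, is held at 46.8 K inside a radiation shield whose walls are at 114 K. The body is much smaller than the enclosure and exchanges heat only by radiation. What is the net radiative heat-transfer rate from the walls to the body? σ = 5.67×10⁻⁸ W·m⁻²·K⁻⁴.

P_net ≈ 0.595 W

For a small grey body in a large enclosure: P_net = εσA(T_body⁴ − T_wall⁴).
A = 4πr² = 0.1207 m²; T_body⁴ − T_wall⁴ = 4.797×10⁶ − 1.689×10⁸ = -1.641×10⁸ K⁴.
|P_net| = 0.53·5.67×10⁻⁸·0.1207·1.641×10⁸.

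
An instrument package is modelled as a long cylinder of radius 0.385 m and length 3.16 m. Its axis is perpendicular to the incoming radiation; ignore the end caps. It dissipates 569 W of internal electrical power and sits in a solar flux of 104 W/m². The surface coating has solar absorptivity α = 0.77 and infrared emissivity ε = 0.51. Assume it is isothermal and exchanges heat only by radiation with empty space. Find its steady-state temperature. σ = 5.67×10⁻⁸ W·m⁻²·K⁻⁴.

T ≈ 242 K

At steady state, absorbed solar power + internal power = radiated power.
Absorbed: α·S·A_cross = 0.77·104·2.433 = 194.9 W (cross-section 2rL).
Total input = 194.9 + 569 = 763.9 W.
Radiated: εσ·A_surf·T⁴ with A_surf = 2πrL = 7.644 m².
T⁴ = 763.9/(0.51·5.67×10⁻⁸·7.644) = 3.456×10⁹ K⁴.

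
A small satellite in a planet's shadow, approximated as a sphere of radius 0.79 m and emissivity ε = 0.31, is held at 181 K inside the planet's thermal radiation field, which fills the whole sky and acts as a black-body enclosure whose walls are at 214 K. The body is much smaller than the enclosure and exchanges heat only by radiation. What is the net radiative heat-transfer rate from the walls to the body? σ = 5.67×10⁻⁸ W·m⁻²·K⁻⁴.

For a small grey body in a large enclosure: P_net = εσA(T_body⁴ − T_wall⁴).
A = 4πr² = 7.843 m²; T_body⁴ − T_wall⁴ = 1.073×10⁹ − 2.097×10⁹ = -1.024×10⁹ K⁴.
|P_net| = 0.31·5.67×10⁻⁸·7.843·1.024×10⁹.

P_net ≈ 141 W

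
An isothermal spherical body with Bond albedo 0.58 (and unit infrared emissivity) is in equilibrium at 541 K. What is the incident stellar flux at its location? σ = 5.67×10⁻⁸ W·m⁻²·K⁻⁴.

(1−a)S·πr² = σ·4πr²·T⁴ ⇒ S = 4σT⁴/(1−a).
S = 4·5.67×10⁻⁸·8.566×10¹⁰/0.420.

S ≈ 46300 W/m²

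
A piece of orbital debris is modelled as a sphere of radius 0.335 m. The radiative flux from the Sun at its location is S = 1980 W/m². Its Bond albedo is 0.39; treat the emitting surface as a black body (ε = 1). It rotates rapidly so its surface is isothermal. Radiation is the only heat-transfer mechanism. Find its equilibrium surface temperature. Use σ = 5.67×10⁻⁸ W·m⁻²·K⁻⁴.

At equilibrium, absorbed power = emitted power.
Absorbing cross-section = πr² = 0.3526 m²; emitting surface = 4πr² = 1.410 m² (ratio 4).
(1−a)S·A_cross = εσ·A_surf·T⁴  ⇒  T⁴ = (1−a)S/(4σ).
T⁴ = 0.610·1980/(4·5.67×10⁻⁸) = 5.325×10⁹ K⁴.
T = (5.325×10⁹)^(1/4).

T ≈ 270 K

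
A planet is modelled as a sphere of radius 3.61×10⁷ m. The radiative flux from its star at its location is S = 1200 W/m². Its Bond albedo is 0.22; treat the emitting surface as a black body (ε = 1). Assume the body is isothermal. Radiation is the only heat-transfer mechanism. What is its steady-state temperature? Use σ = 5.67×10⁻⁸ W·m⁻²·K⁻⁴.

T ≈ 253 K

At equilibrium, absorbed power = emitted power.
Absorbing cross-section = πr² = 4.094×10¹⁵ m²; emitting surface = 4πr² = 1.638×10¹⁶ m² (ratio 4).
(1−a)S·A_cross = εσ·A_surf·T⁴  ⇒  T⁴ = (1−a)S/(4σ).
T⁴ = 0.780·1200/(4·5.67×10⁻⁸) = 4.127×10⁹ K⁴.
T = (4.127×10⁹)^(1/4).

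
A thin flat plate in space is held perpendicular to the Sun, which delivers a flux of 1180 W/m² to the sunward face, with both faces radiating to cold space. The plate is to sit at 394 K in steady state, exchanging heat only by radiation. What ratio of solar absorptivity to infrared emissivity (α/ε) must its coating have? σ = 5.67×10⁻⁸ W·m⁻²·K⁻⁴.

α/ε ≈ 2.32

Balance: αS·A = εσ·2A·T⁴ ⇒ α/ε = 2σT⁴/S.
α/ε = 2·5.67×10⁻⁸·(394)⁴/1180 = 2·5.67×10⁻⁸·2.410×10¹⁰/1180.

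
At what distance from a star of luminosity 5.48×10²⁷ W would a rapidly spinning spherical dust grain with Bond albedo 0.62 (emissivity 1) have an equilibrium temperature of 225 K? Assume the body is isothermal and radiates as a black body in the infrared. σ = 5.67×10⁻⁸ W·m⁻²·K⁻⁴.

For an isothermal black-emitting sphere, (1−a)S·πr² = σ·4πr²·T⁴ ⇒ S = 4σT⁴/(1−a).
S = 4·5.67×10⁻⁸·(225)⁴/0.380 = 1530 W/m².
Flux falls as S = L/(4πd²), so d = √(L/(4πS)) = √(5.48×10²⁷/(4π·1530)).

d ≈ 5.34×10¹¹ m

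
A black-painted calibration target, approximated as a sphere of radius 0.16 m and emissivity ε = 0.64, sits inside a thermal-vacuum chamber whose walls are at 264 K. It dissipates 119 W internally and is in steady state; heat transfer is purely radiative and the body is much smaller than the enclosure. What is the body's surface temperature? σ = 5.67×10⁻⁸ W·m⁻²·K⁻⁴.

T ≈ 350 K

For a small grey body in a large enclosure, net radiated power = εσA(T⁴ − T_w⁴).
Steady state: P = εσA(T⁴ − T_w⁴) with A = 4πr² = 0.3217 m².
T⁴ = P/(εσA) + T_w⁴ = 119/(0.64·5.67×10⁻⁸·0.3217) + (264)⁴
    = 1.019×10¹⁰ + 4.858×10⁹ = 1.505×10¹⁰ K⁴.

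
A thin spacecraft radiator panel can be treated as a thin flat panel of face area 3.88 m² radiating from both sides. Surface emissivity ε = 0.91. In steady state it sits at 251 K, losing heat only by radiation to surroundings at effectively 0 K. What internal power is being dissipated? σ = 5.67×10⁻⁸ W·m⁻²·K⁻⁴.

Steady state: P = εσA T⁴.
A = 2·3.88 = 7.760 m²; T⁴ = (251)⁴ = 3.969×10⁹ K⁴.
P = 0.91 × 5.67×10⁻⁸ × 7.760 × 3.969×10⁹.

P ≈ 1590 W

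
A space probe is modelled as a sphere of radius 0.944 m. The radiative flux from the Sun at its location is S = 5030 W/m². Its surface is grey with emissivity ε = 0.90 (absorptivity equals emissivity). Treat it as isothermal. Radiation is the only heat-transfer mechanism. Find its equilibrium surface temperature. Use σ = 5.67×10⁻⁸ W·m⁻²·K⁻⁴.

T ≈ 386 K

At equilibrium, absorbed power = emitted power.
Absorbing cross-section = πr² = 2.800 m²; emitting surface = 4πr² = 11.20 m² (ratio 4).
εS·A_cross = εσ·A_surf·T⁴  ⇒  T⁴ = S/(4σ)   (ε cancels).
T⁴ = 5030/(4·5.67×10⁻⁸) = 2.218×10¹⁰ K⁴.
T = (2.218×10¹⁰)^(1/4).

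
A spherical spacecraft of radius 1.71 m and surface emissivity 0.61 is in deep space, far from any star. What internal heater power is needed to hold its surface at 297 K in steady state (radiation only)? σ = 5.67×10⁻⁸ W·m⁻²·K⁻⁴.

P ≈ 9890 W

P = εσ·4πr²·T⁴.
4πr² = 36.75 m²; T⁴ = 7.781×10⁹ K⁴.
P = 0.61·5.67×10⁻⁸·36.75·7.781×10⁹.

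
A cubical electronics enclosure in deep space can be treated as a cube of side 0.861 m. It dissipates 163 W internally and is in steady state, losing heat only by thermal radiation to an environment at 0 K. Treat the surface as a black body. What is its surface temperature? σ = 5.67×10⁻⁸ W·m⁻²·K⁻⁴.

Steady state: internal power = radiated power, P = εσA T⁴.
Radiating area A = 6L² = 4.448 m².
T⁴ = P/(εσA) = 163/(1.0·5.67×10⁻⁸·4.448) = 6.463×10⁸ K⁴.
T = (6.463×10⁸)^(1/4).

T ≈ 159 K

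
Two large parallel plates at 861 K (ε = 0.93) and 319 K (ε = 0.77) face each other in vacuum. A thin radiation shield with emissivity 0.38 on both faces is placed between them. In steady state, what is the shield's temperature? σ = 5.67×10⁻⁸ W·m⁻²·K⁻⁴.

In steady state the net flux on the hot side equals that on the cold side.
σ(T₁⁴−T_s⁴)/D₁ = σ(T_s⁴−T₂⁴)/D₂, with D₁ = 1/ε₁+1/ε_s−1 = 2.707, D₂ = 1/ε_s+1/ε₂−1 = 2.930.
Solve for T_s⁴: T_s⁴ = (D₂·T₁⁴ + D₁·T₂⁴)/(D₁+D₂) = 2.906×10¹¹ K⁴.

T_s ≈ 734 K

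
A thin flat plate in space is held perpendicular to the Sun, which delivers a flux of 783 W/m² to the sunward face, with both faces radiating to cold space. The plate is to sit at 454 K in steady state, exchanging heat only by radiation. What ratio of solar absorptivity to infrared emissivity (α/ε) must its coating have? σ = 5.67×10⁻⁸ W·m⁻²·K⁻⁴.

Balance: αS·A = εσ·2A·T⁴ ⇒ α/ε = 2σT⁴/S.
α/ε = 2·5.67×10⁻⁸·(454)⁴/783 = 2·5.67×10⁻⁸·4.248×10¹⁰/783.

α/ε ≈ 6.15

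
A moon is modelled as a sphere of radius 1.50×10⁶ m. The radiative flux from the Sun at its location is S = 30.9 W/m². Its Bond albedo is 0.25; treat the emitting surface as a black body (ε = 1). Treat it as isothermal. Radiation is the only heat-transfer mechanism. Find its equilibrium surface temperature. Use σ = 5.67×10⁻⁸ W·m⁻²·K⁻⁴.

T ≈ 101 K

At equilibrium, absorbed power = emitted power.
Absorbing cross-section = πr² = 7.069×10¹² m²; emitting surface = 4πr² = 2.827×10¹³ m² (ratio 4).
(1−a)S·A_cross = εσ·A_surf·T⁴  ⇒  T⁴ = (1−a)S/(4σ).
T⁴ = 0.750·30.9/(4·5.67×10⁻⁸) = 1.022×10⁸ K⁴.
T = (1.022×10⁸)^(1/4).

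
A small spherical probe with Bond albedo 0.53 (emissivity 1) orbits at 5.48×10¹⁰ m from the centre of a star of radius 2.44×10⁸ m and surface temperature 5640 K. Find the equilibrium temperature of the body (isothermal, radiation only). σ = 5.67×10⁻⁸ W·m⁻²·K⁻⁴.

The star's surface emits σT_*⁴; at distance d the flux is S = σT_*⁴(R_*/d)².
S = 5.67×10⁻⁸·(5640)⁴·(2.44×10⁸/5.48×10¹⁰)² = 1137 W/m².
For an isothermal sphere T⁴ = (1−a)S/(4σ) = 2.357×10⁹ K⁴.

T ≈ 220 K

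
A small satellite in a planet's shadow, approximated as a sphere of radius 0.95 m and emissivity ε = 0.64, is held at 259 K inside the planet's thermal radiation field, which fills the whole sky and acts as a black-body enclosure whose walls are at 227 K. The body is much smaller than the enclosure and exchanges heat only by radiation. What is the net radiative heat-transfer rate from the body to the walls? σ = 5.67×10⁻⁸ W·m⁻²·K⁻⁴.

For a small grey body in a large enclosure: P_net = εσA(T_body⁴ − T_wall⁴).
A = 4πr² = 11.34 m²; T_body⁴ − T_wall⁴ = 4.500×10⁹ − 2.655×10⁹ = 1.845×10⁹ K⁴.
|P_net| = 0.64·5.67×10⁻⁸·11.34·1.845×10⁹.

P_net ≈ 759 W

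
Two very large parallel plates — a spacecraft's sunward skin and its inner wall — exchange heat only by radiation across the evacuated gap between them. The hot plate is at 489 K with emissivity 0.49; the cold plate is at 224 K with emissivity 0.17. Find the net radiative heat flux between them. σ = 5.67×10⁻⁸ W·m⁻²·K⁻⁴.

q ≈ 448 W/m²

For two infinite grey parallel plates, q = σ(T₁⁴ − T₂⁴)/(1/ε₁ + 1/ε₂ − 1).
T₁⁴ − T₂⁴ = 5.718×10¹⁰ − 2.518×10⁹ = 5.466×10¹⁰ K⁴.
1/ε₁ + 1/ε₂ − 1 = 2.041 + 5.882 − 1 = 6.923.
q = 5.67×10⁻⁸ × 5.466×10¹⁰ / 6.923.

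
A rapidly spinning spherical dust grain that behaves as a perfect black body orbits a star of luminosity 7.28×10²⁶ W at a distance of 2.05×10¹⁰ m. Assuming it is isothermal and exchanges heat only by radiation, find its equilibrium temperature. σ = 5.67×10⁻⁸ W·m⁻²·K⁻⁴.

First find the stellar flux at distance d: S = L/(4πd²) = 7.28×10²⁶/(4π·(2.05×10¹⁰)²) = 1.379×10⁵ W/m².
For an isothermal sphere, absorbed (1−a)S·πr² = emitted σ·4πr²·T⁴, so T⁴ = (1−a)S/(4σ).
T⁴ = 1.00·1.379×10⁵/(4·5.67×10⁻⁸) = 6.078×10¹¹ K⁴.

T ≈ 883 K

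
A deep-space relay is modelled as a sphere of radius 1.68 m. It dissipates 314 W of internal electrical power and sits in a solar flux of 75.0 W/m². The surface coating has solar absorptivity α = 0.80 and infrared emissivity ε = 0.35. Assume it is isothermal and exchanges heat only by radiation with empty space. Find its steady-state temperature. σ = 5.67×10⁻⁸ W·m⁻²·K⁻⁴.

T ≈ 186 K

At steady state, absorbed solar power + internal power = radiated power.
Absorbed: α·S·A_cross = 0.80·75.0·8.867 = 532.0 W (cross-section πr²).
Total input = 532.0 + 314 = 846.0 W.
Radiated: εσ·A_surf·T⁴ with A_surf = 4πr² = 35.47 m².
T⁴ = 846.0/(0.35·5.67×10⁻⁸·35.47) = 1.202×10⁹ K⁴.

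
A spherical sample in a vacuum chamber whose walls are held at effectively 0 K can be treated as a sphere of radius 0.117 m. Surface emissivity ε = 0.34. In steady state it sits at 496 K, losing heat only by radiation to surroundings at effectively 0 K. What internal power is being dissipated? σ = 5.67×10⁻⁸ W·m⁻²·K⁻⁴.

Steady state: P = εσA T⁴.
A = 4πr² = 0.1720 m²; T⁴ = (496)⁴ = 6.052×10¹⁰ K⁴.
P = 0.34 × 5.67×10⁻⁸ × 0.1720 × 6.052×10¹⁰.

P ≈ 201 W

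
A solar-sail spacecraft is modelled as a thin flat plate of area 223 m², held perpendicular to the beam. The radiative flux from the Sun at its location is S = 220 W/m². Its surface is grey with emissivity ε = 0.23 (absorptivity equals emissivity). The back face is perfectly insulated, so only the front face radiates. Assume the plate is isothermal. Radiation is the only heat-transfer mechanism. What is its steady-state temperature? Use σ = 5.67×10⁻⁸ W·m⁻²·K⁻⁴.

T ≈ 250 K

At equilibrium, absorbed power = emitted power.
Absorbing cross-section = A = 223.0 m²; emitting surface = A = 223.0 m² (ratio 1).
εS·A_cross = εσ·A_surf·T⁴  ⇒  T⁴ = S/(1σ)   (ε cancels).
T⁴ = 220/(1·5.67×10⁻⁸) = 3.880×10⁹ K⁴.
T = (3.880×10⁹)^(1/4).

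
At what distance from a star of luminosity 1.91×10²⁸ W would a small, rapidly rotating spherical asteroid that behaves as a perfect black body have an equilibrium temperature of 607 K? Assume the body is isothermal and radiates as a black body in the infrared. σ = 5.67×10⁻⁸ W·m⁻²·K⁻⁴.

d ≈ 2.22×10¹¹ m

For an isothermal black-emitting sphere, (1−a)S·πr² = σ·4πr²·T⁴ ⇒ S = 4σT⁴/(1−a).
S = 4·5.67×10⁻⁸·(607)⁴/1.00 = 30790 W/m².
Flux falls as S = L/(4πd²), so d = √(L/(4πS)) = √(1.91×10²⁸/(4π·30790)).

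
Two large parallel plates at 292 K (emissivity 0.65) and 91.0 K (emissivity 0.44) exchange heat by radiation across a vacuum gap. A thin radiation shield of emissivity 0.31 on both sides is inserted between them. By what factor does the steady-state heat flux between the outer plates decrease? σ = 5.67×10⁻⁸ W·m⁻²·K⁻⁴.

Without shield: q₀ = σΔ(T⁴)/(1/ε₁+1/ε₂−1) with denominator 2.811.
With shield the two gaps are in series; the resistances add: (1/ε₁+1/ε_s−1)+(1/ε_s+1/ε₂−1) = 3.764+4.499 = 8.263.
Heat-flux ratio q₀/q = 8.263/2.811.

factor ≈ 2.94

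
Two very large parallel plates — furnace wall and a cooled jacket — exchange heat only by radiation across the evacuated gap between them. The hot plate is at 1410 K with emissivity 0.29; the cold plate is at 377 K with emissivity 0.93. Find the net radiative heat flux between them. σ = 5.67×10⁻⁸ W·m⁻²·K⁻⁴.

For two infinite grey parallel plates, q = σ(T₁⁴ − T₂⁴)/(1/ε₁ + 1/ε₂ − 1).
T₁⁴ − T₂⁴ = 3.953×10¹² − 2.020×10¹⁰ = 3.932×10¹² K⁴.
1/ε₁ + 1/ε₂ − 1 = 3.448 + 1.075 − 1 = 3.524.
q = 5.67×10⁻⁸ × 3.932×10¹² / 3.524.

q ≈ 63300 W/m²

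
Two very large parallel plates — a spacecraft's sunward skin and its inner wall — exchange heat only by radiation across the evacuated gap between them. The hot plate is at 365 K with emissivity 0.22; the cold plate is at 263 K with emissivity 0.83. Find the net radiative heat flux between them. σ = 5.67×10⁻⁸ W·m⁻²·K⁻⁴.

For two infinite grey parallel plates, q = σ(T₁⁴ − T₂⁴)/(1/ε₁ + 1/ε₂ − 1).
T₁⁴ − T₂⁴ = 1.775×10¹⁰ − 4.784×10⁹ = 1.296×10¹⁰ K⁴.
1/ε₁ + 1/ε₂ − 1 = 4.545 + 1.205 − 1 = 4.750.
q = 5.67×10⁻⁸ × 1.296×10¹⁰ / 4.750.

q ≈ 155 W/m²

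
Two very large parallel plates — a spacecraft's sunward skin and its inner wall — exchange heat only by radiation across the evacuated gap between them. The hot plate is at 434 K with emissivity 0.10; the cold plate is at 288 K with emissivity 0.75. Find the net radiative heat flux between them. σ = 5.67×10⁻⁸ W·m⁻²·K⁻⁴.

q ≈ 157 W/m²

For two infinite grey parallel plates, q = σ(T₁⁴ − T₂⁴)/(1/ε₁ + 1/ε₂ − 1).
T₁⁴ − T₂⁴ = 3.548×10¹⁰ − 6.880×10⁹ = 2.860×10¹⁰ K⁴.
1/ε₁ + 1/ε₂ − 1 = 10.00 + 1.333 − 1 = 10.33.
q = 5.67×10⁻⁸ × 2.860×10¹⁰ / 10.33.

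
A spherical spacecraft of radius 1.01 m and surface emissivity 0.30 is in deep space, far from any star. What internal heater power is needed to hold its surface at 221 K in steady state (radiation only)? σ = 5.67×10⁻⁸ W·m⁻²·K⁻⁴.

P = εσ·4πr²·T⁴.
4πr² = 12.82 m²; T⁴ = 2.385×10⁹ K⁴.
P = 0.30·5.67×10⁻⁸·12.82·2.385×10⁹.

P ≈ 520 W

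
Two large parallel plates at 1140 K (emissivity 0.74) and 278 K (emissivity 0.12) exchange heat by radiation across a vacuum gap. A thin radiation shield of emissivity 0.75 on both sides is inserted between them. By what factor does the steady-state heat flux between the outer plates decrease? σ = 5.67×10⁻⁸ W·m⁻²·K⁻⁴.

factor ≈ 1.19

Without shield: q₀ = σΔ(T⁴)/(1/ε₁+1/ε₂−1) with denominator 8.685.
With shield the two gaps are in series; the resistances add: (1/ε₁+1/ε_s−1)+(1/ε_s+1/ε₂−1) = 1.685+8.667 = 10.35.
Heat-flux ratio q₀/q = 10.35/8.685.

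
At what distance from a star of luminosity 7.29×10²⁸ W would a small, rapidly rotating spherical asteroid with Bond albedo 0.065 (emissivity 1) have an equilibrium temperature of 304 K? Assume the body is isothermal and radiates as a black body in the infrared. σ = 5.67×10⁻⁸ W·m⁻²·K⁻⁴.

d ≈ 1.67×10¹² m

For an isothermal black-emitting sphere, (1−a)S·πr² = σ·4πr²·T⁴ ⇒ S = 4σT⁴/(1−a).
S = 4·5.67×10⁻⁸·(304)⁴/0.935 = 2072 W/m².
Flux falls as S = L/(4πd²), so d = √(L/(4πS)) = √(7.29×10²⁸/(4π·2072)).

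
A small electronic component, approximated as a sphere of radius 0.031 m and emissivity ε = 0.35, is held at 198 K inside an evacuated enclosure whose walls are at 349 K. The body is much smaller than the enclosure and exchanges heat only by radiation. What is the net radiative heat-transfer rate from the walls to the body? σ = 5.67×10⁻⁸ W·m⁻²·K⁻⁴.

For a small grey body in a large enclosure: P_net = εσA(T_body⁴ − T_wall⁴).
A = 4πr² = 0.01208 m²; T_body⁴ − T_wall⁴ = 1.537×10⁹ − 1.484×10¹⁰ = -1.330×10¹⁰ K⁴.
|P_net| = 0.35·5.67×10⁻⁸·0.01208·1.330×10¹⁰.

P_net ≈ 3.19 W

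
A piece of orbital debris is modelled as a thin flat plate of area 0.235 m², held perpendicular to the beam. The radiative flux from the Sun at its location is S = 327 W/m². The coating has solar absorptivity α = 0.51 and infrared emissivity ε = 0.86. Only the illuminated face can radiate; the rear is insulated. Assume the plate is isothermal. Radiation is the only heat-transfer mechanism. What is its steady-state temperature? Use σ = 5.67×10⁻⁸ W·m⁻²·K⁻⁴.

At equilibrium, absorbed power = emitted power.
Absorbing cross-section = A = 0.2350 m²; emitting surface = A = 0.2350 m² (ratio 1).
αS·A_cross = εσ·A_surf·T⁴  ⇒  T⁴ = αS/(ε·1σ).
T⁴ = 0.510·327/(0.86·1·5.67×10⁻⁸) = 3.420×10⁹ K⁴.
T = (3.420×10⁹)^(1/4).

T ≈ 242 K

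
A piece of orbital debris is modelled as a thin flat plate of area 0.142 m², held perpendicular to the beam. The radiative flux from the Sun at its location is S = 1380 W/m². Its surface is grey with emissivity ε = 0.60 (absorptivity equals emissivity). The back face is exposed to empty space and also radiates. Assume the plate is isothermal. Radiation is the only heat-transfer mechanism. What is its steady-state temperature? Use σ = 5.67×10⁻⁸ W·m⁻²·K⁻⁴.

At equilibrium, absorbed power = emitted power.
Absorbing cross-section = A = 0.1420 m²; emitting surface = 2A = 0.2840 m² (ratio 2).
εS·A_cross = εσ·A_surf·T⁴  ⇒  T⁴ = S/(2σ)   (ε cancels).
T⁴ = 1380/(2·5.67×10⁻⁸) = 1.217×10¹⁰ K⁴.
T = (1.217×10¹⁰)^(1/4).

T ≈ 332 K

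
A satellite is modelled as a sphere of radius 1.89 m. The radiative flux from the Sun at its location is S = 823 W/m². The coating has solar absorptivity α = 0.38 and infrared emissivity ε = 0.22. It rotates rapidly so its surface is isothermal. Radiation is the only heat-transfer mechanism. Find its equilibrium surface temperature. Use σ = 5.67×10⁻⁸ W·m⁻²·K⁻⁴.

T ≈ 281 K

At equilibrium, absorbed power = emitted power.
Absorbing cross-section = πr² = 11.22 m²; emitting surface = 4πr² = 44.89 m² (ratio 4).
αS·A_cross = εσ·A_surf·T⁴  ⇒  T⁴ = αS/(ε·4σ).
T⁴ = 0.380·823/(0.22·4·5.67×10⁻⁸) = 6.268×10⁹ K⁴.
T = (6.268×10⁹)^(1/4).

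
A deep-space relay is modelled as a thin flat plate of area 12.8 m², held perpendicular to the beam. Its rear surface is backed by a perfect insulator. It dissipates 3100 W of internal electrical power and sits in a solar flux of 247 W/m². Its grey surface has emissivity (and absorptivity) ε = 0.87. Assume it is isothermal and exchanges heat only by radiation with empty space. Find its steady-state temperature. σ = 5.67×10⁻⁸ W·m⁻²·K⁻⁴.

At steady state, absorbed solar power + internal power = radiated power.
Absorbed: α·S·A_cross = 0.87·247·12.80 = 2751 W (cross-section A).
Total input = 2751 + 3100 = 5851 W.
Radiated: εσ·A_surf·T⁴ with A_surf = A = 12.80 m².
T⁴ = 5851/(0.87·5.67×10⁻⁸·12.80) = 9.266×10⁹ K⁴.

T ≈ 310 K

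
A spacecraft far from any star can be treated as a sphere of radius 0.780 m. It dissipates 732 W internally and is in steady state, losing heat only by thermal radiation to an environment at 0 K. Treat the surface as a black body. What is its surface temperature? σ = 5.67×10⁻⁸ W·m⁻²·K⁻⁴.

Steady state: internal power = radiated power, P = εσA T⁴.
Radiating area A = 4πr² = 7.645 m².
T⁴ = P/(εσA) = 732/(1.0·5.67×10⁻⁸·7.645) = 1.689×10⁹ K⁴.
T = (1.689×10⁹)^(1/4).

T ≈ 203 K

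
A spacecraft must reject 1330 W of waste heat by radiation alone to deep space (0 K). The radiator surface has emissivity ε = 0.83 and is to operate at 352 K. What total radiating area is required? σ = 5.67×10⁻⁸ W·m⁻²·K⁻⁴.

A ≈ 1.84 m²

P = εσA T⁴ ⇒ A = P/(εσT⁴).
T⁴ = 1.535×10¹⁰ K⁴.
A = 1330/(0.83 × 5.67×10⁻⁸ × 1.535×10¹⁰).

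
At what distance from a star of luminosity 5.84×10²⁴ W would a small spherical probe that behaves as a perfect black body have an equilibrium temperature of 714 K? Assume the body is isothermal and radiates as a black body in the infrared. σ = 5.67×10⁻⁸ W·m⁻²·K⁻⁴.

For an isothermal black-emitting sphere, (1−a)S·πr² = σ·4πr²·T⁴ ⇒ S = 4σT⁴/(1−a).
S = 4·5.67×10⁻⁸·(714)⁴/1.00 = 58940 W/m².
Flux falls as S = L/(4πd²), so d = √(L/(4πS)) = √(5.84×10²⁴/(4π·58940)).

d ≈ 2.81×10⁹ m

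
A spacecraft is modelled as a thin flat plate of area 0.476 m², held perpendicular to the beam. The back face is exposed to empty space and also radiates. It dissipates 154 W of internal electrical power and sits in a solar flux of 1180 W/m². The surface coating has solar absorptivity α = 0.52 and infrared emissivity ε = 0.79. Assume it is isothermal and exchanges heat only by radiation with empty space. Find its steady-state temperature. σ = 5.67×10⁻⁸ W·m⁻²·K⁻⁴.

T ≈ 320 K

At steady state, absorbed solar power + internal power = radiated power.
Absorbed: α·S·A_cross = 0.52·1180·0.4760 = 292.1 W (cross-section A).
Total input = 292.1 + 154 = 446.1 W.
Radiated: εσ·A_surf·T⁴ with A_surf = 2A = 0.9520 m².
T⁴ = 446.1/(0.79·5.67×10⁻⁸·0.9520) = 1.046×10¹⁰ K⁴.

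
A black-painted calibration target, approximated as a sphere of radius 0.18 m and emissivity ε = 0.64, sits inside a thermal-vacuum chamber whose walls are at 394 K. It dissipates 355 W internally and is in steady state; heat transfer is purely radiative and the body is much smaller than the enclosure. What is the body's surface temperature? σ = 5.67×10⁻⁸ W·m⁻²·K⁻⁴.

T ≈ 468 K

For a small grey body in a large enclosure, net radiated power = εσA(T⁴ − T_w⁴).
Steady state: P = εσA(T⁴ − T_w⁴) with A = 4πr² = 0.4072 m².
T⁴ = P/(εσA) + T_w⁴ = 355/(0.64·5.67×10⁻⁸·0.4072) + (394)⁴
    = 2.403×10¹⁰ + 2.410×10¹⁰ = 4.813×10¹⁰ K⁴.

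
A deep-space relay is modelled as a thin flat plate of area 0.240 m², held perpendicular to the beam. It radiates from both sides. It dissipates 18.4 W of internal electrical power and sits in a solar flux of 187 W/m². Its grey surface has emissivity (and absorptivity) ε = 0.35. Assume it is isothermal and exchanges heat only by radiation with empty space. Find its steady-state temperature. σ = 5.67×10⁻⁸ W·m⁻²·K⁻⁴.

T ≈ 245 K

At steady state, absorbed solar power + internal power = radiated power.
Absorbed: α·S·A_cross = 0.35·187·0.2400 = 15.71 W (cross-section A).
Total input = 15.71 + 18.4 = 34.11 W.
Radiated: εσ·A_surf·T⁴ with A_surf = 2A = 0.4800 m².
T⁴ = 34.11/(0.35·5.67×10⁻⁸·0.4800) = 3.581×10⁹ K⁴.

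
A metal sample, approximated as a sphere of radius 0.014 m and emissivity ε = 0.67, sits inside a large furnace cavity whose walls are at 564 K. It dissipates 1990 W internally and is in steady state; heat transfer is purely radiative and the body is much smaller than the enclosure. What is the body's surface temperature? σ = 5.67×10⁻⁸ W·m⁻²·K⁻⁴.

For a small grey body in a large enclosure, net radiated power = εσA(T⁴ − T_w⁴).
Steady state: P = εσA(T⁴ − T_w⁴) with A = 4πr² = 0.002463 m².
T⁴ = P/(εσA) + T_w⁴ = 1990/(0.67·5.67×10⁻⁸·0.002463) + (564)⁴
    = 2.127×10¹³ + 1.012×10¹¹ = 2.137×10¹³ K⁴.

T ≈ 2150 K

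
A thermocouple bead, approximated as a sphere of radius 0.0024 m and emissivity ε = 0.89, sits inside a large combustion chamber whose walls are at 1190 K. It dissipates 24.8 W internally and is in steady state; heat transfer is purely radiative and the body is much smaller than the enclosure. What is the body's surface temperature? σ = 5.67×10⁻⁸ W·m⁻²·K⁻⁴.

T ≈ 1720 K

For a small grey body in a large enclosure, net radiated power = εσA(T⁴ − T_w⁴).
Steady state: P = εσA(T⁴ − T_w⁴) with A = 4πr² = 7.238×10⁻⁵ m².
T⁴ = P/(εσA) + T_w⁴ = 24.8/(0.89·5.67×10⁻⁸·7.238×10⁻⁵) + (1190)⁴
    = 6.790×10¹² + 2.005×10¹² = 8.795×10¹² K⁴.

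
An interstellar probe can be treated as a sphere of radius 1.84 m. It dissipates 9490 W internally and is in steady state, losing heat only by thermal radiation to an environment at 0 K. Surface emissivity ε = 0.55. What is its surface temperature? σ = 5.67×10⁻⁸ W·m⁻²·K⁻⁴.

T ≈ 291 K

Steady state: internal power = radiated power, P = εσA T⁴.
Radiating area A = 4πr² = 42.54 m².
T⁴ = P/(εσA) = 9490/(0.55·5.67×10⁻⁸·42.54) = 7.153×10⁹ K⁴.
T = (7.153×10⁹)^(1/4).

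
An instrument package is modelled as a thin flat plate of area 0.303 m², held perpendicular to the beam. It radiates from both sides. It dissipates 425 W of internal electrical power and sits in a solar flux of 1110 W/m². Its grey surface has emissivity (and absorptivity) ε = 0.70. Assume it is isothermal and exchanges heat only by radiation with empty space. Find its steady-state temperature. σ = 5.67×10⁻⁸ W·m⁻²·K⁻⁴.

At steady state, absorbed solar power + internal power = radiated power.
Absorbed: α·S·A_cross = 0.70·1110·0.3030 = 235.4 W (cross-section A).
Total input = 235.4 + 425 = 660.4 W.
Radiated: εσ·A_surf·T⁴ with A_surf = 2A = 0.6060 m².
T⁴ = 660.4/(0.70·5.67×10⁻⁸·0.6060) = 2.746×10¹⁰ K⁴.

T ≈ 407 K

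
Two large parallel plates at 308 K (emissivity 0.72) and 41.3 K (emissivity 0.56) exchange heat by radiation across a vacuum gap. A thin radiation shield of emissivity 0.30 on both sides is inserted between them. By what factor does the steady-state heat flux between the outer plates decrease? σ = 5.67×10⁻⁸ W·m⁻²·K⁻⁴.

factor ≈ 3.61

Without shield: q₀ = σΔ(T⁴)/(1/ε₁+1/ε₂−1) with denominator 2.175.
With shield the two gaps are in series; the resistances add: (1/ε₁+1/ε_s−1)+(1/ε_s+1/ε₂−1) = 3.722+4.119 = 7.841.
Heat-flux ratio q₀/q = 7.841/2.175.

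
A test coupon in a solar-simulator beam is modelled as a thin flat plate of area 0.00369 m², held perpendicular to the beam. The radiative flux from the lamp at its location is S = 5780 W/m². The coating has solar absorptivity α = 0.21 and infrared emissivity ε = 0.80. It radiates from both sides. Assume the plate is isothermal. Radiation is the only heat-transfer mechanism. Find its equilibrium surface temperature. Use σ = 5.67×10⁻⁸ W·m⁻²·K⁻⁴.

At equilibrium, absorbed power = emitted power.
Absorbing cross-section = A = 0.003690 m²; emitting surface = 2A = 0.007380 m² (ratio 2).
αS·A_cross = εσ·A_surf·T⁴  ⇒  T⁴ = αS/(ε·2σ).
T⁴ = 0.210·5780/(0.80·2·5.67×10⁻⁸) = 1.338×10¹⁰ K⁴.
T = (1.338×10¹⁰)^(1/4).

T ≈ 340 K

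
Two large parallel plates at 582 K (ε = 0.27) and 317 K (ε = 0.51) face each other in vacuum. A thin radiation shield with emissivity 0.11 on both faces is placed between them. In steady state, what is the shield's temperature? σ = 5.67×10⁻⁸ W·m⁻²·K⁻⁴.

In steady state the net flux on the hot side equals that on the cold side.
σ(T₁⁴−T_s⁴)/D₁ = σ(T_s⁴−T₂⁴)/D₂, with D₁ = 1/ε₁+1/ε_s−1 = 11.79, D₂ = 1/ε_s+1/ε₂−1 = 10.05.
Solve for T_s⁴: T_s⁴ = (D₂·T₁⁴ + D₁·T₂⁴)/(D₁+D₂) = 5.824×10¹⁰ K⁴.

T_s ≈ 491 K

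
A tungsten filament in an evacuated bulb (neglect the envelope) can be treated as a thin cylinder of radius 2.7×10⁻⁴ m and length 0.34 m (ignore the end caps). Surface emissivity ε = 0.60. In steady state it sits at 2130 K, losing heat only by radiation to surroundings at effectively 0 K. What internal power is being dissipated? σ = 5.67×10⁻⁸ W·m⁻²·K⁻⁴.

P ≈ 404 W

Steady state: P = εσA T⁴.
A = 2πrL = 5.768×10⁻⁴ m²; T⁴ = (2130)⁴ = 2.058×10¹³ K⁴.
P = 0.60 × 5.67×10⁻⁸ × 5.768×10⁻⁴ × 2.058×10¹³.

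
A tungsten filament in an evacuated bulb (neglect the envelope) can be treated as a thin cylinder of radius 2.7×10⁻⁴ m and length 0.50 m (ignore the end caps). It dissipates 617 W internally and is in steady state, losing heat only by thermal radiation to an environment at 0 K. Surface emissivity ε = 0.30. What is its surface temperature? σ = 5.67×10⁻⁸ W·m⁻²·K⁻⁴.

T ≈ 2560 K

Steady state: internal power = radiated power, P = εσA T⁴.
Radiating area A = 2πrL = 8.482×10⁻⁴ m².
T⁴ = P/(εσA) = 617/(0.30·5.67×10⁻⁸·8.482×10⁻⁴) = 4.276×10¹³ K⁴.
T = (4.276×10¹³)^(1/4).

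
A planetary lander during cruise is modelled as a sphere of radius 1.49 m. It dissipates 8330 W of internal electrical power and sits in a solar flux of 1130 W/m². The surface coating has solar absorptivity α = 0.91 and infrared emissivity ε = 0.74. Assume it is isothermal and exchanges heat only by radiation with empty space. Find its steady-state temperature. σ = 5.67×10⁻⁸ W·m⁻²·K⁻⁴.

T ≈ 339 K

At steady state, absorbed solar power + internal power = radiated power.
Absorbed: α·S·A_cross = 0.91·1130·6.975 = 7172 W (cross-section πr²).
Total input = 7172 + 8330 = 15500 W.
Radiated: εσ·A_surf·T⁴ with A_surf = 4πr² = 27.90 m².
T⁴ = 15500/(0.74·5.67×10⁻⁸·27.90) = 1.324×10¹⁰ K⁴.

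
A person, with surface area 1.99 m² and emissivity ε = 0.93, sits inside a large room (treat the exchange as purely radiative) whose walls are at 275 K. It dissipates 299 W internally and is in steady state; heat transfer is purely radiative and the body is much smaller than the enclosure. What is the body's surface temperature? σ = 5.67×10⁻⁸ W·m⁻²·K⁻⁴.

For a small grey body in a large enclosure, net radiated power = εσA(T⁴ − T_w⁴).
Steady state: P = εσA(T⁴ − T_w⁴) with A = 1.99 m².
T⁴ = P/(εσA) + T_w⁴ = 299/(0.93·5.67×10⁻⁸·1.990) + (275)⁴
    = 2.849×10⁹ + 5.719×10⁹ = 8.569×10⁹ K⁴.

T ≈ 304 K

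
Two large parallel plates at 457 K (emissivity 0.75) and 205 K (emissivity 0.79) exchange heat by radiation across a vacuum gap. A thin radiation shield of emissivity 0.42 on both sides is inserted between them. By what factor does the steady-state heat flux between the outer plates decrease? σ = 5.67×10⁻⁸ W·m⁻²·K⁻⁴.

Without shield: q₀ = σΔ(T⁴)/(1/ε₁+1/ε₂−1) with denominator 1.599.
With shield the two gaps are in series; the resistances add: (1/ε₁+1/ε_s−1)+(1/ε_s+1/ε₂−1) = 2.714+2.647 = 5.361.
Heat-flux ratio q₀/q = 5.361/1.599.

factor ≈ 3.35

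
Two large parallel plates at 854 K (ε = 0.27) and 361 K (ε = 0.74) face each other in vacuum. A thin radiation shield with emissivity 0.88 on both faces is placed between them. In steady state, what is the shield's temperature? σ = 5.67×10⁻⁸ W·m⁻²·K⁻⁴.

T_s ≈ 633 K

In steady state the net flux on the hot side equals that on the cold side.
σ(T₁⁴−T_s⁴)/D₁ = σ(T_s⁴−T₂⁴)/D₂, with D₁ = 1/ε₁+1/ε_s−1 = 3.840, D₂ = 1/ε_s+1/ε₂−1 = 1.488.
Solve for T_s⁴: T_s⁴ = (D₂·T₁⁴ + D₁·T₂⁴)/(D₁+D₂) = 1.608×10¹¹ K⁴.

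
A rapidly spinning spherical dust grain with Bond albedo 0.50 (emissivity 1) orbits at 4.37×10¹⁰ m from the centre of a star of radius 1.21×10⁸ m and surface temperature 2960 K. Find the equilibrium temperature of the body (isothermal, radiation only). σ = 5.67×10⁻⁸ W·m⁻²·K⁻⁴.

The star's surface emits σT_*⁴; at distance d the flux is S = σT_*⁴(R_*/d)².
S = 5.67×10⁻⁸·(2960)⁴·(1.21×10⁸/4.37×10¹⁰)² = 33.37 W/m².
For an isothermal sphere T⁴ = (1−a)S/(4σ) = 7.357×10⁷ K⁴.

T ≈ 92.6 K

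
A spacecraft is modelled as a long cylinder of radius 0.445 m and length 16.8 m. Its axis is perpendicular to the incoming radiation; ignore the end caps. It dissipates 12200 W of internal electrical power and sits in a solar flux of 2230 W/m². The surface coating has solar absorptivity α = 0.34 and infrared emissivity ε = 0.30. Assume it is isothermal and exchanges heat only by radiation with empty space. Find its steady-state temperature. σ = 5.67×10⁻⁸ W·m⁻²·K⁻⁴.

T ≈ 414 K

At steady state, absorbed solar power + internal power = radiated power.
Absorbed: α·S·A_cross = 0.34·2230·14.95 = 11340 W (cross-section 2rL).
Total input = 11340 + 12200 = 23540 W.
Radiated: εσ·A_surf·T⁴ with A_surf = 2πrL = 46.97 m².
T⁴ = 23540/(0.30·5.67×10⁻⁸·46.97) = 2.946×10¹⁰ K⁴.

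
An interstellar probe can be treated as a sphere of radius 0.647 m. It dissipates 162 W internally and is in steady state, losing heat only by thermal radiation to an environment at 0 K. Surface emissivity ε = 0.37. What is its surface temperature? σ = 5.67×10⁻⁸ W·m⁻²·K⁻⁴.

Steady state: internal power = radiated power, P = εσA T⁴.
Radiating area A = 4πr² = 5.260 m².
T⁴ = P/(εσA) = 162/(0.37·5.67×10⁻⁸·5.260) = 1.468×10⁹ K⁴.
T = (1.468×10⁹)^(1/4).

T ≈ 196 K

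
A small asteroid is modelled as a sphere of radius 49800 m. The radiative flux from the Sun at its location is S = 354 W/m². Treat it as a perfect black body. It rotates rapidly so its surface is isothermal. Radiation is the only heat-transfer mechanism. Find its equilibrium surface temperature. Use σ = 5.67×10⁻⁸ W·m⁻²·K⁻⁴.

T ≈ 199 K

At equilibrium, absorbed power = emitted power.
Absorbing cross-section = πr² = 7.791×10⁹ m²; emitting surface = 4πr² = 3.117×10¹⁰ m² (ratio 4).
S·A_cross = εσ·A_surf·T⁴  ⇒  T⁴ = S/(4σ).
T⁴ = 1.00·354/(4·5.67×10⁻⁸) = 1.561×10⁹ K⁴.
T = (1.561×10⁹)^(1/4).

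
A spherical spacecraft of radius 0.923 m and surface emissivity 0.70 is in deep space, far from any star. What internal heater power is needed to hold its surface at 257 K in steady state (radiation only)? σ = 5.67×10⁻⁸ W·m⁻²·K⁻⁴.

P ≈ 1850 W

P = εσ·4πr²·T⁴.
4πr² = 10.71 m²; T⁴ = 4.362×10⁹ K⁴.
P = 0.70·5.67×10⁻⁸·10.71·4.362×10⁹.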